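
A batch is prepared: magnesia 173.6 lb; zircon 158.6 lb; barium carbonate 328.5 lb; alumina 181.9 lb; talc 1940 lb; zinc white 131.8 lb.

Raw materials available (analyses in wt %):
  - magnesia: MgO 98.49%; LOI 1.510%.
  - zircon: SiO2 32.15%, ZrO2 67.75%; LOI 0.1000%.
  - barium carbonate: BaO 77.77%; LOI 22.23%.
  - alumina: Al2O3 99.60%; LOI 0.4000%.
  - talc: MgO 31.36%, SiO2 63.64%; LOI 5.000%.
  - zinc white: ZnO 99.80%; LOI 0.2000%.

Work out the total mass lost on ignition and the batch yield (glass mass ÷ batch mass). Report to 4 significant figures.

Full float precision is kept all the way through — values along the way are shown (rounded to 4 significant figures) in the printout; every reported value sees exactly one rounding; the derived quantities, which include six oxide percentages, the totals, glass mass, yield, ignition loss, are recomputed in exact precision, as written in either problem or answer, from the weighed amounts on 2741 lb of glass.
LOI of each material in turn:
  magnesia: 173.6 × 0.01510 = 2.621 lb
  zircon: 158.6 × 0.001000 = 0.1586 lb
  barium carbonate: 328.5 × 0.2223 = 73.03 lb
  alumina: 181.9 × 0.004000 = 0.7276 lb
  talc: 1940 × 0.05000 = 97.00 lb
  zinc white: 131.8 × 0.002000 = 0.2636 lb
Total LOI = 173.8 lb
Glass = batch − LOI = 2914 − 173.8 = 2741 lb

LOI loss = 173.8 lb; glass = 2741 lb; yield = 94.04%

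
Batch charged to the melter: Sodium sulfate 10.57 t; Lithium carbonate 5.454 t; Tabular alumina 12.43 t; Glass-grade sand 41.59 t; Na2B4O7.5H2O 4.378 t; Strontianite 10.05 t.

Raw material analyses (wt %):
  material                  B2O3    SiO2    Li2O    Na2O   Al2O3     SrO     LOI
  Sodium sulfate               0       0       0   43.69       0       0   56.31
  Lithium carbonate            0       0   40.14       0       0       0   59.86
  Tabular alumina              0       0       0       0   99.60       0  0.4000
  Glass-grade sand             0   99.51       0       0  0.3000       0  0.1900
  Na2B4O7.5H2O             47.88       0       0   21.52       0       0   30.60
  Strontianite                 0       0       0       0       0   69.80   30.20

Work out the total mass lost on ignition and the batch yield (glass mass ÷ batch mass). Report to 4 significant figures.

Intermediates are printed rounded to 4 significant figures between the steps. Full float precision is held at every stage; every reported value is rounded once only; derived quantities are re-derived using the weight values for 70.75 t of glass in exact precision (yield, totals, the six compositions, glass mass, LOI) as given in either problem or answer.
Each material's LOI contribution:
  Sodium sulfate: 10.57 × 0.5631 = 5.952 t
  Lithium carbonate: 5.454 × 0.5986 = 3.265 t
  Tabular alumina: 12.43 × 0.004000 = 0.04972 t
  Glass-grade sand: 41.59 × 0.001900 = 0.07902 t
  Na2B4O7.5H2O: 4.378 × 0.3060 = 1.340 t
  Strontianite: 10.05 × 0.3020 = 3.035 t
Total LOI = 13.72 t
Glass = batch − LOI = 84.47 − 13.72 = 70.75 t

LOI loss = 13.72 t; glass = 70.75 t; yield = 83.76%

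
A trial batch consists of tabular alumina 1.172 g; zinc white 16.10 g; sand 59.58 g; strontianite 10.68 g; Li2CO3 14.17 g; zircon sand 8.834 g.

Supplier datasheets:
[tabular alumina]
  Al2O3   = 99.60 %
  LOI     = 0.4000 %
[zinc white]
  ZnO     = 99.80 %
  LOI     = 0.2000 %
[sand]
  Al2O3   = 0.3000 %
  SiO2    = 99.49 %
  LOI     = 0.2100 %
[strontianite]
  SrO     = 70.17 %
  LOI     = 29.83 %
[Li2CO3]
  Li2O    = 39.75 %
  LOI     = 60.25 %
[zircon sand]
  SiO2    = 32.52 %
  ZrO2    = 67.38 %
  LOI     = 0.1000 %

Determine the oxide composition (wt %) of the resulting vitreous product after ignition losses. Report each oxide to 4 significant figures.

Glass mass = 98.64 g (batch 110.5 − LOI 11.89).
Composition: Al2O3 1.365%, ZnO 16.29%, SrO 7.597%, SiO2 63.00%, Li2O 5.710%, ZrO2 6.034%

The working math runs at full float precision at all times. The intermediate values are printed, rounded to 4 significant digits, in the working — each reported value takes a single rounding — the derived quantities (the six compositions, LOI, totals, the yield, net glass mass) are computed at full precision from the weighed amounts at 98.64 g of glass exactly as printed in the problem or answer text.
What the batch supplies per oxide:
  Al2O3: 1.172·0.9960 + 59.58·0.003000 = 1.346 g
  ZnO: 16.10·0.9980 = 16.07 g
  SrO: 10.68·0.7017 = 7.494 g
  SiO2: 59.58·0.9949 + 8.834·0.3252 = 62.15 g
  Li2O: 14.17·0.3975 = 5.633 g
  ZrO2: 8.834·0.6738 = 5.952 g
LOI: 1.172·0.004000 + 16.10·0.002000 + 59.58·0.002100 + 10.68·0.2983 + 14.17·0.6025 + 8.834·0.001000 = 11.89 g
Glass mass = batch − LOI = 110.5 − 11.89 = 98.64 g (= the summed oxide contributions)
percent share: oxide ÷ glass, ×100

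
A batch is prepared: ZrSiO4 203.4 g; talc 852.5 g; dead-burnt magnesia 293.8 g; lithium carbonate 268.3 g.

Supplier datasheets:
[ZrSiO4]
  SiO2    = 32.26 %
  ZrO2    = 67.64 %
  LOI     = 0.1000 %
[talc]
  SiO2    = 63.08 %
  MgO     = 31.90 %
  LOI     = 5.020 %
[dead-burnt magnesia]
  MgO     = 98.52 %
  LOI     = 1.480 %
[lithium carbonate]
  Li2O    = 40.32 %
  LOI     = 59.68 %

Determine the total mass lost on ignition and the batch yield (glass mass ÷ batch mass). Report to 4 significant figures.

Rounding to 4 significant figures applies to each working value as shown. The whole derivation keeps exact precision through the solve. Every reported number carries a single rounding. The derived quantities are rebuilt from the weighed amounts at 1411 g of glass at full float precision (ignition loss, four oxide percentages, the yield, totals, net glass mass), as written in question or answer.
Per-material ignition loss:
  ZrSiO4: 203.4 × 0.001000 = 0.2034 g
  talc: 852.5 × 0.05020 = 42.80 g
  dead-burnt magnesia: 293.8 × 0.01480 = 4.348 g
  lithium carbonate: 268.3 × 0.5968 = 160.1 g
Total LOI = 207.5 g
Glass = batch − LOI = 1618 − 207.5 = 1411 g

LOI loss = 207.5 g; glass = 1411 g; yield = 87.18%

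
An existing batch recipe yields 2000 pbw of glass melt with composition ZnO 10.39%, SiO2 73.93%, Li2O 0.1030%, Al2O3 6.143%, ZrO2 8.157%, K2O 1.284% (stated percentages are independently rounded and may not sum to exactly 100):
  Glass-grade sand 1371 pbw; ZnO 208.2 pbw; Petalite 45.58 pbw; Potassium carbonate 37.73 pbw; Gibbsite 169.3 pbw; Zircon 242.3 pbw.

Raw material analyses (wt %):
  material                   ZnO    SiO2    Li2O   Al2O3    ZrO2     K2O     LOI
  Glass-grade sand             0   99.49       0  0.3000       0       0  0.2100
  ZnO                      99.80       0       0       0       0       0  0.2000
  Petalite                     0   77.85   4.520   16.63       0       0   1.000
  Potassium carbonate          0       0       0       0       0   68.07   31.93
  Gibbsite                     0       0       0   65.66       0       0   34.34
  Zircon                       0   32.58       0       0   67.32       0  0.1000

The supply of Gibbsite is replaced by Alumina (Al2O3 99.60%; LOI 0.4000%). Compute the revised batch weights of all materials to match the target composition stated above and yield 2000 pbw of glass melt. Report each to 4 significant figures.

All internal work carries full precision at each step; values along the way are displayed (rounded to 4 significant digits) between the steps; each reported figure is rounded exactly once. Derived quantities (LOI, net glass mass, the yield, totals, six oxide percentages) are re-derived starting from the weights per 2000 pbw of glass at full float precision, as they appear in problem or answer.
Oxide mass targets, per 2000 pbw glass melt:
  ZnO: 10.39% × 2000 = 207.8 pbw
  SiO2: 73.93% × 2000 = 1479 pbw
  Li2O: 0.1030% × 2000 = 2.060 pbw
  Al2O3: 6.143% × 2000 = 122.9 pbw
  ZrO2: 8.157% × 2000 = 163.1 pbw
  K2O: 1.284% × 2000 = 25.68 pbw
Oxide-by-oxide audit given the weights on record, on the stated basis (summed amounts equal target values exact up to rounding of places):
  ZnO: 208.2·0.9980 = 207.8 pbw (target 207.8 pbw)
  SiO2: 1371·0.9949 + 45.58·0.7785 + 242.3·0.3258 = 1478 pbw (target 1479 pbw)
  Li2O: 45.58·0.04520 = 2.060 pbw (target 2.060 pbw)
  Al2O3: 1371·0.003000 + 45.58·0.1663 + 111.6·0.9960 = 122.8 pbw (target 122.9 pbw)
  ZrO2: 242.3·0.6732 = 163.1 pbw (target 163.1 pbw)
  K2O: 37.73·0.6807 = 25.68 pbw (target 25.68 pbw)
Consistency of the glass mass: total batch − LOI = 2000 pbw (targets for the oxides total 2000 pbw; basis as stated: 2000 pbw — any gap is answer rounding).
Batch total: Σ batch = 2016 pbw; LOI removed, Σ of batch·LOI: 16.49 pbw; yield, glass over the total, = 99.18%.

Revised batch per 2000 pbw glass melt:
  Glass-grade sand: 1371 pbw
  ZnO: 208.2 pbw
  Petalite: 45.58 pbw
  Potassium carbonate: 37.73 pbw
  Alumina: 111.6 pbw
  Zircon: 242.3 pbw
Total batch = 2016 pbw; LOI loss = 16.49 pbw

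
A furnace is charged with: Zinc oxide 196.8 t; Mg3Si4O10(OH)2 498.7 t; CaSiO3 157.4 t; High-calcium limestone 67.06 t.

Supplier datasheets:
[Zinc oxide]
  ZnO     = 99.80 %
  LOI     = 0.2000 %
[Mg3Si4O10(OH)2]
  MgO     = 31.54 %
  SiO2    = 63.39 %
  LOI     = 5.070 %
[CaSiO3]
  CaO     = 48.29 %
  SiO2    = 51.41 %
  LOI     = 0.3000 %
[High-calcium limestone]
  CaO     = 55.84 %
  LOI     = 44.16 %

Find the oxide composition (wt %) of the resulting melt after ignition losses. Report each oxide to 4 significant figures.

The intermediate values are shown rounded to 4 significant digits within the worked lines. All internal work holds full precision in every operation — exactly one rounding lands on every reported figure; derived quantities (LOI, yield, the four compositions, glass mass, the totals) are rebuilt starting from the weights at 864.2 t of glass at full float precision, as given in question or answer.
What the batch supplies per oxide:
  MgO: 498.7·0.3154 = 157.3 t
  CaO: 157.4·0.4829 + 67.06·0.5584 = 113.5 t
  ZnO: 196.8·0.9980 = 196.4 t
  SiO2: 498.7·0.6339 + 157.4·0.5141 = 397.0 t
LOI: 196.8·0.002000 + 498.7·0.05070 + 157.4·0.003000 + 67.06·0.4416 = 55.76 t
batch − LOI leaves glass = 920.0 − 55.76 = 864.2 t (= Σ oxide masses)
wt % = 100 × oxide mass / glass mass

Glass mass = 864.2 t (batch 920.0 − LOI 55.76).
Composition: MgO 18.20%, CaO 13.13%, ZnO 22.73%, SiO2 45.94%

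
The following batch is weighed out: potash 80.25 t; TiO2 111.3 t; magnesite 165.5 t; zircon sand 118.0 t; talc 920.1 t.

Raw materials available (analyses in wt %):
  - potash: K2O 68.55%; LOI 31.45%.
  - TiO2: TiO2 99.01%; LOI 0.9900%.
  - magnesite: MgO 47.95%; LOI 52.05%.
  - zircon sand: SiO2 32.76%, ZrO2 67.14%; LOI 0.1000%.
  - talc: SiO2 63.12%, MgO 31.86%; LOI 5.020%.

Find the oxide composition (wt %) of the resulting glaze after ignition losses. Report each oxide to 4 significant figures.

Glass mass = 1236 t (batch 1395 − LOI 158.8).
Composition: SiO2 50.10%, ZrO2 6.408%, K2O 4.449%, TiO2 8.913%, MgO 30.13%

Mid-chain values are printed (rounded to four significant digits) as written; every computation carries full precision end to end; exactly one rounding is applied to each reported value — the derived quantities are recomputed from the batch weights at 1236 t of glass at exact precision (the yield, the totals, the five compositions, LOI, glass mass), as set out in the problem or answer text.
Oxide-by-oxide delivered mass:
  SiO2: 118.0·0.3276 + 920.1·0.6312 = 619.4 t
  ZrO2: 118.0·0.6714 = 79.23 t
  K2O: 80.25·0.6855 = 55.01 t
  TiO2: 111.3·0.9901 = 110.2 t
  MgO: 165.5·0.4795 + 920.1·0.3186 = 372.5 t
LOI: 80.25·0.3145 + 111.3·0.009900 + 165.5·0.5205 + 118.0·0.001000 + 920.1·0.05020 = 158.8 t
Net of LOI, the glass mass = 1395 − 158.8 = 1236 t (= Σ oxide masses)
percent by weight: oxide/glass ×100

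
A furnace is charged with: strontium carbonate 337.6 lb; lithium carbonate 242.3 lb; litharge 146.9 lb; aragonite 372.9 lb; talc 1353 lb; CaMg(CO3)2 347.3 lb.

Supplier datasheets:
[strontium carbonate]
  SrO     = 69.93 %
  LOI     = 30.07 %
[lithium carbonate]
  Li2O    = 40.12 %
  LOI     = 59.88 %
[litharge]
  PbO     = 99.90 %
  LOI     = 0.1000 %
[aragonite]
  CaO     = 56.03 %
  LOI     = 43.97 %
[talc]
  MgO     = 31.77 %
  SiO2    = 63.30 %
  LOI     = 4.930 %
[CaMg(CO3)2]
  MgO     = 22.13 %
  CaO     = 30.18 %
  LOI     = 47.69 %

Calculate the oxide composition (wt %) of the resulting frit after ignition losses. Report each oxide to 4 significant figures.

Glass mass = 2157 lb (batch 2800 − LOI 643.0).
Composition: Li2O 4.507%, MgO 23.49%, SrO 10.95%, CaO 14.55%, SiO2 39.71%, PbO 6.804%

Working values are shown rounded to 4 significant digits alongside each step — full float precision is carried from first step to last — every reported result undergoes a single rounding. All derived quantities (ignition loss, the six compositions, the yield, totals, glass mass) are recomputed in exact precision from the batch weights on 2157 lb of glass, as set out in the problem or answer text.
Oxide-by-oxide delivered mass:
  Li2O: 242.3·0.4012 = 97.21 lb
  MgO: 1353·0.3177 + 347.3·0.2213 = 506.7 lb
  SrO: 337.6·0.6993 = 236.1 lb
  CaO: 372.9·0.5603 + 347.3·0.3018 = 313.8 lb
  SiO2: 1353·0.6330 = 856.4 lb
  PbO: 146.9·0.9990 = 146.8 lb
LOI: 337.6·0.3007 + 242.3·0.5988 + 146.9·0.001000 + 372.9·0.4397 + 1353·0.04930 + 347.3·0.4769 = 643.0 lb
Glass = total batch minus LOI = 2800 − 643.0 = 2157 lb (the oxide masses sum to this)
wt %: oxide over glass, times 100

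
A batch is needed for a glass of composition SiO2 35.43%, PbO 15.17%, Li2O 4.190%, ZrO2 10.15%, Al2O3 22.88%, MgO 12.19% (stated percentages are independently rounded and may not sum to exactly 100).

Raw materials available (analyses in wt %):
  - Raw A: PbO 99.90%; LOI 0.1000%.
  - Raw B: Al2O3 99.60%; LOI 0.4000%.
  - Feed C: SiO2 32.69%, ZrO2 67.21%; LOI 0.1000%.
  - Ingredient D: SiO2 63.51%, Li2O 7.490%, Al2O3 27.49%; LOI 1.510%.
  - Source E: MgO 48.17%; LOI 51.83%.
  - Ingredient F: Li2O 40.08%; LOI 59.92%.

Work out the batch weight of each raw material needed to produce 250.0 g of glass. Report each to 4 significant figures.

Batch per 250.0 g glass:
  Raw A: 37.96 g
  Raw B: 24.30 g
  Feed C: 37.75 g
  Ingredient D: 120.0 g
  Source E: 63.27 g
  Ingredient F: 3.704 g
Total batch = 287.0 g; LOI loss = 37.00 g; yield = 87.11%

The intermediate values are printed (rounded to four significant figures) at each printed step; every computation maintains exact precision all the way through — a single rounding produces every reported number; derived quantities (net glass mass, yield, the six compositions, totals, ignition loss) are computed from the batch weights at 250.0 g of glass in full precision as quoted within question or answer.
The oxide mass targets at 250.0 g glass:
  SiO2: 35.43% × 250.0 = 88.58 g
  PbO: 15.17% × 250.0 = 37.92 g
  Li2O: 4.190% × 250.0 = 10.48 g
  ZrO2: 10.15% × 250.0 = 25.38 g
  Al2O3: 22.88% × 250.0 = 57.20 g
  MgO: 12.19% × 250.0 = 30.48 g
Mass-balance tally per oxide using the reported weights, relative to the basis at hand (oxide sums agree with the targets given rounding of the digits):
  SiO2: 37.75·0.3269 + 120.0·0.6351 = 88.55 g (target 88.58 g)
  PbO: 37.96·0.9990 = 37.92 g (target 37.92 g)
  Li2O: 120.0·0.07490 + 3.704·0.4008 = 10.47 g (target 10.48 g)
  ZrO2: 37.75·0.6721 = 25.37 g (target 25.38 g)
  Al2O3: 24.30·0.9960 + 120.0·0.2749 = 57.19 g (target 57.20 g)
  MgO: 63.27·0.4817 = 30.48 g (target 30.48 g)
The glass-mass cross-check: batch total minus LOI = 250.0 g (summing oxide targets gives 250.0 g; basis as stated: 250.0 g — deltas are rounding alone).
Adding the batch up: Σ batch = 287.0 g; loss to ignition Σ batch·LOI = 37.00 g; yield = glass ÷ total batch = 87.11%.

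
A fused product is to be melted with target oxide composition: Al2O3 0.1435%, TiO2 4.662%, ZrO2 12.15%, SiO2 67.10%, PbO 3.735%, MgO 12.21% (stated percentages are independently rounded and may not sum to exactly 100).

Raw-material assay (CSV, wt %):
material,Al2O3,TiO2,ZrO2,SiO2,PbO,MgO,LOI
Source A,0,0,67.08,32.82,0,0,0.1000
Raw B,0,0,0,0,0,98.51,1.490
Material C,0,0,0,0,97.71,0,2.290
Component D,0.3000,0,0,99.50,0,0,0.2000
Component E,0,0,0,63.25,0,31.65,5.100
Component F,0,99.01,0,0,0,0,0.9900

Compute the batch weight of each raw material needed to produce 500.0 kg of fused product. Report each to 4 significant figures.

Batch per 500.0 kg fused product:
  Source A: 90.56 kg
  Raw B: 27.53 kg
  Material C: 19.11 kg
  Component D: 239.2 kg
  Component E: 107.2 kg
  Component F: 23.54 kg
Total batch = 507.1 kg; LOI loss = 7.117 kg; yield = 98.60%

Mid-chain values are displayed (rounded to 4 significant digits) at each printed step; full float precision is carried in every operation — a single rounding yields every reported value — all derived quantities are re-derived at full precision (LOI, totals, net glass mass, the yield, the six compositions) using the weight values on 500.0 kg of glass, as set out in the problem or answer text.
Oxide-by-oxide targets in 500.0 kg fused product:
  Al2O3: 0.1435% × 500.0 = 0.7175 kg
  TiO2: 4.662% × 500.0 = 23.31 kg
  ZrO2: 12.15% × 500.0 = 60.75 kg
  SiO2: 67.10% × 500.0 = 335.5 kg
  PbO: 3.735% × 500.0 = 18.68 kg
  MgO: 12.21% × 500.0 = 61.05 kg
Per-oxide balance check working from each reported weight, under the basis named above (summed amounts equal target values net of answer rounding effects):
  Al2O3: 239.2·0.003000 = 0.7176 kg (target 0.7175 kg)
  TiO2: 23.54·0.9901 = 23.31 kg (target 23.31 kg)
  ZrO2: 90.56·0.6708 = 60.75 kg (target 60.75 kg)
  SiO2: 90.56·0.3282 + 239.2·0.9950 + 107.2·0.6325 = 335.5 kg (target 335.5 kg)
  PbO: 19.11·0.9771 = 18.67 kg (target 18.68 kg)
  MgO: 27.53·0.9851 + 107.2·0.3165 = 61.05 kg (target 61.05 kg)
Consistency of the glass mass: net batch after ignition = 500.0 kg (the Σ of target masses is 500.0 kg; with the basis standing at 500.0 kg — rounding explains the deltas).
Total batch = Σ batch = 507.1 kg; loss to ignition Σ batch·LOI = 7.117 kg; yield: glass divided by total = 98.60%.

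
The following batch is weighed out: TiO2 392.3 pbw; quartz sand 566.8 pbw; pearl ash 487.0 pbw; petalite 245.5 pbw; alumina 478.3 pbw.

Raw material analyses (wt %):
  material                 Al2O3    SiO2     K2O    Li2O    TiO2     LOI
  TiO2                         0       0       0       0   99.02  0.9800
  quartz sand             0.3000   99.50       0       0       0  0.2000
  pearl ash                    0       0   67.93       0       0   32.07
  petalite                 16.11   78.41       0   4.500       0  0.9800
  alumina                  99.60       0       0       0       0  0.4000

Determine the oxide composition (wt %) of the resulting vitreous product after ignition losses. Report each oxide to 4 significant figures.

Each numeric step maintains full float precision at every stage; in-progress results are shown, with 4-significant-digit rounding, when written out. Each reported value is rounded once only; the derived quantities are recomputed from the batch weights per 2004 pbw of glass in exact precision (glass mass, LOI, the totals, yield, five oxide percentages) as quoted within question or answer.
What the batch supplies per oxide:
  Al2O3: 566.8·0.003000 + 245.5·0.1611 + 478.3·0.9960 = 517.6 pbw
  SiO2: 566.8·0.9950 + 245.5·0.7841 = 756.5 pbw
  K2O: 487.0·0.6793 = 330.8 pbw
  Li2O: 245.5·0.04500 = 11.05 pbw
  TiO2: 392.3·0.9902 = 388.5 pbw
LOI: 392.3·0.009800 + 566.8·0.002000 + 487.0·0.3207 + 245.5·0.009800 + 478.3·0.004000 = 165.5 pbw
batch − LOI leaves glass = 2170 − 165.5 = 2004 pbw (matching Σ of the oxides)
percent share: oxide ÷ glass, ×100

Glass mass = 2004 pbw (batch 2170 − LOI 165.5).
Composition: Al2O3 25.82%, SiO2 37.74%, K2O 16.50%, Li2O 0.5512%, TiO2 19.38%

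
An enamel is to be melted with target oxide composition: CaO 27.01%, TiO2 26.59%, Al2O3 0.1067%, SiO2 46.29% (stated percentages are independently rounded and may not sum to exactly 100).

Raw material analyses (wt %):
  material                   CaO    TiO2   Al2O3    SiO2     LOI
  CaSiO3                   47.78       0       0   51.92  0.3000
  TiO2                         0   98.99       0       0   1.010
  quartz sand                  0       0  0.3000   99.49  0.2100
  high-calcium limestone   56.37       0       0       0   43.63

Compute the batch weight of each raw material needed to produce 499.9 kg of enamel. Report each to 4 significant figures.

The whole derivation runs at full precision at every stage; in-progress results are displayed, rounded to 4 significant digits, when written out — every reported value is rounded exactly once — derived quantities (totals, glass mass, the four compositions, the yield, ignition loss) are carried at exact precision using the weight values for 499.9 kg of glass, as set out in the problem or the answer.
Target oxide masses per 499.9 kg enamel:
  CaO: 27.01% × 499.9 = 135.0 kg
  TiO2: 26.59% × 499.9 = 132.9 kg
  Al2O3: 0.1067% × 499.9 = 0.5334 kg
  SiO2: 46.29% × 499.9 = 231.4 kg
Oxide-by-oxide audit on the weights just shown, on the stated basis (delivered sums recover each target up to rounding of the answer):
  CaO: 105.0·0.4778 + 150.5·0.5637 = 135.0 kg (target 135.0 kg)
  TiO2: 134.3·0.9899 = 132.9 kg (target 132.9 kg)
  Al2O3: 177.8·0.003000 = 0.5334 kg (target 0.5334 kg)
  SiO2: 105.0·0.5192 + 177.8·0.9949 = 231.4 kg (target 231.4 kg)
Glass-mass sanity pass: Σ batch − LOI loss = 499.9 kg (summing oxide targets gives 499.9 kg; the stated basis being 499.9 kg — deltas are rounding alone).
Summing the batch: Σ batch = 567.6 kg; loss to ignition Σ batch·LOI = 67.71 kg; the yield ratio, glass ÷ batch: 88.07%.

Batch per 499.9 kg enamel:
  CaSiO3: 105.0 kg
  TiO2: 134.3 kg
  quartz sand: 177.8 kg
  high-calcium limestone: 150.5 kg
Total batch = 567.6 kg; LOI loss = 67.71 kg; yield = 88.07%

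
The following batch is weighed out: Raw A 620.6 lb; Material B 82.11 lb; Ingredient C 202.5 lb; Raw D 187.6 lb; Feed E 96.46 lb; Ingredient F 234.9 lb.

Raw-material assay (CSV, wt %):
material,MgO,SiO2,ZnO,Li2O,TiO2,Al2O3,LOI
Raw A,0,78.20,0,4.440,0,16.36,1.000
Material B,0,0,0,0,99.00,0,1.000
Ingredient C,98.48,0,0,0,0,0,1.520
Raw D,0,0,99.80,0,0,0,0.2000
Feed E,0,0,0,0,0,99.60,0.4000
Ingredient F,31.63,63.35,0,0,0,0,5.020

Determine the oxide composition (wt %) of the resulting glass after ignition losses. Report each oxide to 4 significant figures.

Glass mass = 1402 lb (batch 1424 − LOI 22.66).
Composition: MgO 19.53%, SiO2 45.25%, ZnO 13.36%, Li2O 1.966%, TiO2 5.800%, Al2O3 14.10%

Each numeric step runs at full float precision at all times — intermediates appear rounded to 4 significant figures as written. A single rounding produces each reported figure — the derived quantities are re-derived from the weighed amounts on 1402 lb of glass in full precision (ignition loss, the six compositions, totals, glass mass, the yield) exactly as shown in question or answer.
Per-oxide mass from batch:
  MgO: 202.5·0.9848 + 234.9·0.3163 = 273.7 lb
  SiO2: 620.6·0.7820 + 234.9·0.6335 = 634.1 lb
  ZnO: 187.6·0.9980 = 187.2 lb
  Li2O: 620.6·0.04440 = 27.55 lb
  TiO2: 82.11·0.9900 = 81.29 lb
  Al2O3: 620.6·0.1636 + 96.46·0.9960 = 197.6 lb
LOI: 620.6·0.01000 + 82.11·0.01000 + 202.5·0.01520 + 187.6·0.002000 + 96.46·0.004000 + 234.9·0.05020 = 22.66 lb
Glass = total batch minus LOI = 1424 − 22.66 = 1402 lb (= the summed oxide contributions)
each oxide over glass, ×100, is wt %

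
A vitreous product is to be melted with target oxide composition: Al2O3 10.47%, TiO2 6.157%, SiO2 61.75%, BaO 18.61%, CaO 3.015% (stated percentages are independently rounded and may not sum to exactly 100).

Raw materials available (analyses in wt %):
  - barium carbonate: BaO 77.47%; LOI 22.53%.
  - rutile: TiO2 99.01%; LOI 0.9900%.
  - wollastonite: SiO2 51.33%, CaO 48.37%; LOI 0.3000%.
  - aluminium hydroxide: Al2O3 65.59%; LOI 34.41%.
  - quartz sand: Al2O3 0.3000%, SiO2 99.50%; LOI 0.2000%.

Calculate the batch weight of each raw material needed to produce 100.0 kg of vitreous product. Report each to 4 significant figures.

All arithmetic keeps full float precision through every step — intermediates are printed rounded to four significant figures on the page. A single rounding yields each reported figure. The derived quantities (the yield, glass mass, the five compositions, ignition loss, totals) are re-derived at exact precision using the weight values at 100.0 kg of glass exactly as printed in the problem or answer text.
Target oxide masses per 100.0 kg vitreous product:
  Al2O3: 10.47% × 100.0 = 10.47 kg
  TiO2: 6.157% × 100.0 = 6.157 kg
  SiO2: 61.75% × 100.0 = 61.75 kg
  BaO: 18.61% × 100.0 = 18.61 kg
  CaO: 3.015% × 100.0 = 3.015 kg
Per-oxide balance check from the weights as reported, against the basis in use (sums match the target masses modulo rounding of the values):
  Al2O3: 15.69·0.6559 + 58.84·0.003000 = 10.47 kg (target 10.47 kg)
  TiO2: 6.219·0.9901 = 6.157 kg (target 6.157 kg)
  SiO2: 6.233·0.5133 + 58.84·0.9950 = 61.75 kg (target 61.75 kg)
  BaO: 24.02·0.7747 = 18.61 kg (target 18.61 kg)
  CaO: 6.233·0.4837 = 3.015 kg (target 3.015 kg)
Glass-mass sanity pass: total batch − LOI = 99.99 kg (per-oxide target masses sum to 100.0 kg; the stated basis being 100.0 kg — a pure rounding effect).
Adding the batch up: Σ batch = 111.0 kg; LOI removed, Σ of batch·LOI: 11.01 kg; glass ÷ batch gives a yield of 90.08%.

Batch per 100.0 kg vitreous product:
  barium carbonate: 24.02 kg
  rutile: 6.219 kg
  wollastonite: 6.233 kg
  aluminium hydroxide: 15.69 kg
  quartz sand: 58.84 kg
Total batch = 111.0 kg; LOI loss = 11.01 kg; yield = 90.08%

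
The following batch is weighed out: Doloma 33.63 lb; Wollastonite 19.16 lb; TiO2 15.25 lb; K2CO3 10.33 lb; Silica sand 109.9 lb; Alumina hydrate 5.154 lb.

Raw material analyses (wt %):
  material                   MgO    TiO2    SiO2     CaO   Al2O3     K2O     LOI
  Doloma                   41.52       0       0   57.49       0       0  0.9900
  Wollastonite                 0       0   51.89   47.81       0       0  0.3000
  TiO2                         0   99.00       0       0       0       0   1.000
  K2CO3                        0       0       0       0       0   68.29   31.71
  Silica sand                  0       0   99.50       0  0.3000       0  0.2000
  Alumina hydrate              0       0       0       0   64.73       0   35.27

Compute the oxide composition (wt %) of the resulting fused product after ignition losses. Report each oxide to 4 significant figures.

Glass mass = 187.6 lb (batch 193.4 − LOI 5.856).
Composition: MgO 7.444%, TiO2 8.049%, SiO2 63.60%, CaO 15.19%, Al2O3 1.954%, K2O 3.761%

The whole derivation keeps full precision from first step to last. Mid-chain values appear, rounded to four significant figures, when written out — every reported value is rounded only once — derived quantities, which include LOI, the totals, the yield, the six compositions, net glass mass, are computed at exact precision, as they appear in the question or the answer, using the weight values at 187.6 lb of glass.
Delivered oxide masses:
  MgO: 33.63·0.4152 = 13.96 lb
  TiO2: 15.25·0.9900 = 15.10 lb
  SiO2: 19.16·0.5189 + 109.9·0.9950 = 119.3 lb
  CaO: 33.63·0.5749 + 19.16·0.4781 = 28.49 lb
  Al2O3: 109.9·0.003000 + 5.154·0.6473 = 3.666 lb
  K2O: 10.33·0.6829 = 7.054 lb
LOI: 33.63·0.009900 + 19.16·0.003000 + 15.25·0.01000 + 10.33·0.3171 + 109.9·0.002000 + 5.154·0.3527 = 5.856 lb
Resulting glass, batch − LOI: 193.4 − 5.856 = 187.6 lb (the oxide masses sum to this)
each wt % is 100 × oxide ÷ glass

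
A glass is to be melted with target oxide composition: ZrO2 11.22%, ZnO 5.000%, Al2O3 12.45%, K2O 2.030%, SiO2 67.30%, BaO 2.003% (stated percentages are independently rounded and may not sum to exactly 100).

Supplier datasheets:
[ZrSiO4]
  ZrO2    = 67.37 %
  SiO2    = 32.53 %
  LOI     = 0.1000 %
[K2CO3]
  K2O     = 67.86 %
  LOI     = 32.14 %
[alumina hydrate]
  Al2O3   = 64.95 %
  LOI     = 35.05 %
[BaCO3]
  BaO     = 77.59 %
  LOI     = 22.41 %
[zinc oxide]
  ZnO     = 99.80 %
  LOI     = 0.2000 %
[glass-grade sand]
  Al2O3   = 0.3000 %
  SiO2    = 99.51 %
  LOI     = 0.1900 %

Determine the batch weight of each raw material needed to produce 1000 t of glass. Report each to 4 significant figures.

Batch per 1000 t glass:
  ZrSiO4: 166.5 t
  K2CO3: 29.91 t
  alumina hydrate: 188.8 t
  BaCO3: 25.82 t
  zinc oxide: 50.10 t
  glass-grade sand: 621.9 t
Total batch = 1083 t; LOI loss = 83.02 t; yield = 92.33%

The whole derivation maintains exact precision in all steps. Working values appear, with 4-significant-digit rounding, on the page; every reported number is rounded exactly once. The derived quantities, including LOI, the yield, the six compositions, totals, net glass mass, are re-derived from the batch weights on 1000 t of glass at full float precision, as set out in the problem or answer text.
Target oxide masses per 1000 t glass:
  ZrO2: 11.22% × 1000 = 112.2 t
  ZnO: 5.000% × 1000 = 50.00 t
  Al2O3: 12.45% × 1000 = 124.5 t
  K2O: 2.030% × 1000 = 20.30 t
  SiO2: 67.30% × 1000 = 673.0 t
  BaO: 2.003% × 1000 = 20.03 t
Mass-balance tally per oxide using the reported weights, on the stated basis (sum by sum, the targets are met inside rounding margins):
  ZrO2: 166.5·0.6737 = 112.2 t (target 112.2 t)
  ZnO: 50.10·0.9980 = 50.00 t (target 50.00 t)
  Al2O3: 188.8·0.6495 + 621.9·0.003000 = 124.5 t (target 124.5 t)
  K2O: 29.91·0.6786 = 20.30 t (target 20.30 t)
  SiO2: 166.5·0.3253 + 621.9·0.9951 = 673.0 t (target 673.0 t)
  BaO: 25.82·0.7759 = 20.03 t (target 20.03 t)
The glass-mass cross-check: Σ batch − LOI loss = 1000 t (the targets, summed, come to 1000 t; basis as stated: 1000 t — a pure rounding effect).
Whole-batch sum: Σ batch = 1083 t; LOI removed, Σ of batch·LOI: 83.02 t; yield = glass ÷ total batch = 92.33%.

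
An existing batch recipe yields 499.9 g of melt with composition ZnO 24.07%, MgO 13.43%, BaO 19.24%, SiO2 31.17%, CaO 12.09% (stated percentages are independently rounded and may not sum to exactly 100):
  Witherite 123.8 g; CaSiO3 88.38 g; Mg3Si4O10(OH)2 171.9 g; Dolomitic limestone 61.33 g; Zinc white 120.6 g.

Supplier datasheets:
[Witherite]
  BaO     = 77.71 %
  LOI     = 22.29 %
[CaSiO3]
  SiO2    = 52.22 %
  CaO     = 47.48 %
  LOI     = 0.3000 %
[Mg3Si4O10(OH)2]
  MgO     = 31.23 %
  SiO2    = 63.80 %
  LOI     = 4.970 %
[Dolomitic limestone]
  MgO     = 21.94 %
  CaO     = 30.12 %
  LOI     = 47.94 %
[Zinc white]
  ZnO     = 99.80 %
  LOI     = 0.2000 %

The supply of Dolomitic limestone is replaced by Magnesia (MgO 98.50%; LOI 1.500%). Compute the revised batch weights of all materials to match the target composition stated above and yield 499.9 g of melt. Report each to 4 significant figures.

The working math runs at exact precision at every stage — in-progress results are shown, with 4-significant-figure rounding, within the worked lines. Every reported value is rounded only once; all derived quantities are re-derived from the batch weights on 499.9 g of glass at full precision (yield, the five compositions, glass mass, the totals, LOI) as set out in the question or the answer.
Target oxide masses per 499.9 g melt:
  ZnO: 24.07% × 499.9 = 120.3 g
  MgO: 13.43% × 499.9 = 67.14 g
  BaO: 19.24% × 499.9 = 96.18 g
  SiO2: 31.17% × 499.9 = 155.8 g
  CaO: 12.09% × 499.9 = 60.44 g
A balance pass over the oxides, using the reported weights, relative to the basis at hand (sum by sum, the targets are met up to rounding of the answer):
  ZnO: 120.6·0.9980 = 120.4 g (target 120.3 g)
  MgO: 140.0·0.3123 + 23.76·0.9850 = 67.13 g (target 67.14 g)
  BaO: 123.8·0.7771 = 96.20 g (target 96.18 g)
  SiO2: 127.3·0.5222 + 140.0·0.6380 = 155.8 g (target 155.8 g)
  CaO: 127.3·0.4748 = 60.44 g (target 60.44 g)
Glass-mass closure: net batch after ignition = 499.9 g (the targets, summed, come to 499.9 g; with the basis standing at 499.9 g — a pure rounding effect).
Batch total: Σ batch = 535.5 g; LOI loss = Σ batch·LOI = 35.53 g; the yield ratio, glass ÷ batch: 93.36%.

Revised batch per 499.9 g melt:
  Witherite: 123.8 g
  CaSiO3: 127.3 g
  Mg3Si4O10(OH)2: 140.0 g
  Magnesia: 23.76 g
  Zinc white: 120.6 g
Total batch = 535.5 g; LOI loss = 35.53 g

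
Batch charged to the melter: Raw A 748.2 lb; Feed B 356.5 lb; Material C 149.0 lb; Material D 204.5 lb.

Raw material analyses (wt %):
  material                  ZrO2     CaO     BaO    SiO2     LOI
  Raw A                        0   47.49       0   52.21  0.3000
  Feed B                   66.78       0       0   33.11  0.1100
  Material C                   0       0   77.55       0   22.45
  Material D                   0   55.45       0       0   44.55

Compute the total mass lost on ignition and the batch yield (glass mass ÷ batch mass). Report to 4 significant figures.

LOI loss = 127.2 lb; glass = 1331 lb; yield = 91.28%

Every computation carries full float precision end to end. Working values are printed with 4-significant-digit rounding as written — each reported number is rounded just once. Derived quantities are computed from the batch weights per 1331 lb of glass in full precision (the yield, net glass mass, totals, LOI, the four compositions) as given in problem or answer.
Each material's LOI contribution:
  Raw A: 748.2 × 0.003000 = 2.245 lb
  Feed B: 356.5 × 0.001100 = 0.3921 lb
  Material C: 149.0 × 0.2245 = 33.45 lb
  Material D: 204.5 × 0.4455 = 91.10 lb
Total LOI = 127.2 lb
Glass = batch − LOI = 1458 − 127.2 = 1331 lb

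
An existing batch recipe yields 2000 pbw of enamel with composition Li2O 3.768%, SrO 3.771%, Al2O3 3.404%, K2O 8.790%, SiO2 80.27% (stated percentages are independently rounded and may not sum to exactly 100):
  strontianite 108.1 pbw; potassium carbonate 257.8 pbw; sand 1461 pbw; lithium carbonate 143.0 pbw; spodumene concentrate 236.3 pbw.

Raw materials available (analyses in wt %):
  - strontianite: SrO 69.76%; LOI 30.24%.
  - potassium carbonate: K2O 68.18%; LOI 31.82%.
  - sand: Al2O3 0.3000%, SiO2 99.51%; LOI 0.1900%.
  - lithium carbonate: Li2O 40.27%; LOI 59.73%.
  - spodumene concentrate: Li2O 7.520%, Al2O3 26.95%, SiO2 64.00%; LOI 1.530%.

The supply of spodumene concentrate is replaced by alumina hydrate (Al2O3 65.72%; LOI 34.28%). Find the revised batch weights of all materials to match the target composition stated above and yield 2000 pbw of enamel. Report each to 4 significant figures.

The intermediate values are displayed with 4-significant-digit rounding within the worked lines; the whole derivation keeps full float precision all the way through. Every reported number takes a single rounding; derived quantities are re-derived from the weighed amounts at 2000 pbw of glass at exact precision (the yield, five oxide percentages, ignition loss, the totals, glass mass) as set out in the problem or the answer.
The oxide mass targets at 2000 pbw enamel:
  Li2O: 3.768% × 2000 = 75.36 pbw
  SrO: 3.771% × 2000 = 75.42 pbw
  Al2O3: 3.404% × 2000 = 68.08 pbw
  K2O: 8.790% × 2000 = 175.8 pbw
  SiO2: 80.27% × 2000 = 1605 pbw
A balance pass over the oxides, given the weights on record, at the basis given (delivered sums recover each target modulo rounding of the values):
  Li2O: 187.1·0.4027 = 75.35 pbw (target 75.36 pbw)
  SrO: 108.1·0.6976 = 75.41 pbw (target 75.42 pbw)
  Al2O3: 1613·0.003000 + 96.23·0.6572 = 68.08 pbw (target 68.08 pbw)
  K2O: 257.8·0.6818 = 175.8 pbw (target 175.8 pbw)
  SiO2: 1613·0.9951 = 1605 pbw (target 1605 pbw)
Glass mass check: batch Σ − ignition loss = 2000 pbw (oxide target masses add up to 2000 pbw; versus the stated basis of 2000 pbw — rounding explains the deltas).
Batch total: Σ batch = 2262 pbw; the LOI term Σ batch·LOI equals 262.5 pbw; yield, glass over the total, = 88.40%.

Revised batch per 2000 pbw enamel:
  strontianite: 108.1 pbw
  potassium carbonate: 257.8 pbw
  sand: 1613 pbw
  lithium carbonate: 187.1 pbw
  alumina hydrate: 96.23 pbw
Total batch = 2262 pbw; LOI loss = 262.5 pbw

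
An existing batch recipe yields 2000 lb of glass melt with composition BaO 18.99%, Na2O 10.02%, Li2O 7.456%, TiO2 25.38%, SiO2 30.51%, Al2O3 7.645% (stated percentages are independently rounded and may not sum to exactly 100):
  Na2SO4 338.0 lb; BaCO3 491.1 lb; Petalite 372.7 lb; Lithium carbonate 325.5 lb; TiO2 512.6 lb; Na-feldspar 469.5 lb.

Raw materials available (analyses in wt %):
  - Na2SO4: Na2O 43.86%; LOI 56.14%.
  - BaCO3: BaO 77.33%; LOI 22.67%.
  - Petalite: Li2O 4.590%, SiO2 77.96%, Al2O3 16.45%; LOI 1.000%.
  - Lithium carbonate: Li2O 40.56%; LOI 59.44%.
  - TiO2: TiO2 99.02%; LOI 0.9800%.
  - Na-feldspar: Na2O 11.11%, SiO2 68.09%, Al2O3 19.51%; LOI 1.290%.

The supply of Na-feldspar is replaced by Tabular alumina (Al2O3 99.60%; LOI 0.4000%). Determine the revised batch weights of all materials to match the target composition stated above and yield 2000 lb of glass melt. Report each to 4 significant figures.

Revised batch per 2000 lb glass melt:
  Na2SO4: 456.9 lb
  BaCO3: 491.1 lb
  Petalite: 782.7 lb
  Lithium carbonate: 279.1 lb
  TiO2: 512.6 lb
  Tabular alumina: 24.24 lb
Total batch = 2547 lb; LOI loss = 546.7 lb

Each numeric step maintains full float precision all the way through; intermediates are printed with 4-significant-digit rounding in the printout — each reported value includes exactly one rounding; the derived quantities are recomputed at exact precision (six oxide percentages, totals, net glass mass, yield, LOI) starting from the weights per 2000 lb of glass, as quoted within the problem or the answer.
Target oxide masses per 2000 lb glass melt:
  BaO: 18.99% × 2000 = 379.8 lb
  Na2O: 10.02% × 2000 = 200.4 lb
  Li2O: 7.456% × 2000 = 149.1 lb
  TiO2: 25.38% × 2000 = 507.6 lb
  SiO2: 30.51% × 2000 = 610.2 lb
  Al2O3: 7.645% × 2000 = 152.9 lb
Verifying the oxide balance using the reported weights, per the basis as stated (delivered sums recover each target up to rounding of the answer):
  BaO: 491.1·0.7733 = 379.8 lb (target 379.8 lb)
  Na2O: 456.9·0.4386 = 200.4 lb (target 200.4 lb)
  Li2O: 782.7·0.04590 + 279.1·0.4056 = 149.1 lb (target 149.1 lb)
  TiO2: 512.6·0.9902 = 507.6 lb (target 507.6 lb)
  SiO2: 782.7·0.7796 = 610.2 lb (target 610.2 lb)
  Al2O3: 782.7·0.1645 + 24.24·0.9960 = 152.9 lb (target 152.9 lb)
Glass mass check: total charge less LOI = 2000 lb (targets for the oxides total 2000 lb; with the basis standing at 2000 lb — any gap is answer rounding).
Adding the batch up: Σ batch = 2547 lb; the LOI term Σ batch·LOI equals 546.7 lb; the yield ratio, glass ÷ batch: 78.53%.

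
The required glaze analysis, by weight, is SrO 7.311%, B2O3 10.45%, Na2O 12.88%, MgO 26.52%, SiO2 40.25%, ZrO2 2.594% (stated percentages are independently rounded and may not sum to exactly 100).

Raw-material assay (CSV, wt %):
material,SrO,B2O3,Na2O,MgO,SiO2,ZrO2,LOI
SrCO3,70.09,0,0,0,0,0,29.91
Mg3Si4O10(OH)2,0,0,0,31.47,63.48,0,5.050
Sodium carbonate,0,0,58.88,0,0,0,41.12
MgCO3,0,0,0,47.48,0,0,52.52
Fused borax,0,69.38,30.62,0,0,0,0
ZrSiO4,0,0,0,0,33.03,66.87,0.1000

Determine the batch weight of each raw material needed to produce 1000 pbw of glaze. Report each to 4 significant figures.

Batch per 1000 pbw glaze:
  SrCO3: 104.3 pbw
  Mg3Si4O10(OH)2: 613.9 pbw
  Sodium carbonate: 140.4 pbw
  MgCO3: 151.7 pbw
  Fused borax: 150.6 pbw
  ZrSiO4: 38.79 pbw
Total batch = 1200 pbw; LOI loss = 199.6 pbw; yield = 83.36%

All internal work runs at full float precision from first step to last — intermediates are printed (rounded to four significant figures) at each printed step — exactly one rounding is applied to every reported number; the derived quantities, including the six compositions, yield, the totals, LOI, glass mass, are re-derived from the weighed amounts at 1000 pbw of glass in exact precision as set out in problem or answer.
Oxide-by-oxide targets in 1000 pbw glaze:
  SrO: 7.311% × 1000 = 73.11 pbw
  B2O3: 10.45% × 1000 = 104.5 pbw
  Na2O: 12.88% × 1000 = 128.8 pbw
  MgO: 26.52% × 1000 = 265.2 pbw
  SiO2: 40.25% × 1000 = 402.5 pbw
  ZrO2: 2.594% × 1000 = 25.94 pbw
A balance pass over the oxides, with the batch weights as given, against the basis in use (every target is met by its sum up to rounding of the answer):
  SrO: 104.3·0.7009 = 73.10 pbw (target 73.11 pbw)
  B2O3: 150.6·0.6938 = 104.5 pbw (target 104.5 pbw)
  Na2O: 140.4·0.5888 + 150.6·0.3062 = 128.8 pbw (target 128.8 pbw)
  MgO: 613.9·0.3147 + 151.7·0.4748 = 265.2 pbw (target 265.2 pbw)
  SiO2: 613.9·0.6348 + 38.79·0.3303 = 402.5 pbw (target 402.5 pbw)
  ZrO2: 38.79·0.6687 = 25.94 pbw (target 25.94 pbw)
Auditing the glass mass value: the batch minus its LOI: 1000 pbw (summing oxide targets gives 1000 pbw; versus the stated basis of 1000 pbw — a pure rounding effect).
Batch total: Σ batch = 1200 pbw; ignition loss, Σ(batch × LOI) = 199.6 pbw; yield, glass over the total, = 83.36%.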